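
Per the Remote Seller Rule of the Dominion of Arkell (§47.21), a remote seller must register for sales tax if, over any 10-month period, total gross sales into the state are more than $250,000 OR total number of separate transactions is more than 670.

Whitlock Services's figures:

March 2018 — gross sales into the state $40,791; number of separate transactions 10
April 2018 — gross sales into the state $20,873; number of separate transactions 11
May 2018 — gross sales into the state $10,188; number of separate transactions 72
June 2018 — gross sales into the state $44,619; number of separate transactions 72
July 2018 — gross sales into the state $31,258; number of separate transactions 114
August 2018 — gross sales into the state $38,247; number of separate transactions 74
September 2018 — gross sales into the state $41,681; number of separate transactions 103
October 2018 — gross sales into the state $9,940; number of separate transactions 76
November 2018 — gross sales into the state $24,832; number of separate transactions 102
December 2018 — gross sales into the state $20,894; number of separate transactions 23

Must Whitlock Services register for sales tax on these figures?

Total gross sales into the state: $40,791 + $20,873 + $10,188 + $44,619 + $31,258 + $38,247 + $41,681 + $9,940 + $24,832 + $20,894 = $283,323 (> $250,000).
Total number of separate transactions: 10 + 11 + 72 + 72 + 114 + 74 + 103 + 76 + 102 + 23 = 657 (≤ 670).
The test is 'or': at least one threshold is exceeded.

Yes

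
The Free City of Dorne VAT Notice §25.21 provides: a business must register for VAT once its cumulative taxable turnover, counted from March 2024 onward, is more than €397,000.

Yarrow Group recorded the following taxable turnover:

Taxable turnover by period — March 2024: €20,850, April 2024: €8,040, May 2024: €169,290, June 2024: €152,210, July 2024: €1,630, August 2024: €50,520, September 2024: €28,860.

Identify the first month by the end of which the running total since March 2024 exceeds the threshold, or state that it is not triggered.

Through March 2024: €20,850
Through April 2024: €28,890
Through May 2024: €198,180
Through June 2024: €350,390
Through July 2024: €352,020
Through August 2024: €402,540 ← exceeds threshold

August 2024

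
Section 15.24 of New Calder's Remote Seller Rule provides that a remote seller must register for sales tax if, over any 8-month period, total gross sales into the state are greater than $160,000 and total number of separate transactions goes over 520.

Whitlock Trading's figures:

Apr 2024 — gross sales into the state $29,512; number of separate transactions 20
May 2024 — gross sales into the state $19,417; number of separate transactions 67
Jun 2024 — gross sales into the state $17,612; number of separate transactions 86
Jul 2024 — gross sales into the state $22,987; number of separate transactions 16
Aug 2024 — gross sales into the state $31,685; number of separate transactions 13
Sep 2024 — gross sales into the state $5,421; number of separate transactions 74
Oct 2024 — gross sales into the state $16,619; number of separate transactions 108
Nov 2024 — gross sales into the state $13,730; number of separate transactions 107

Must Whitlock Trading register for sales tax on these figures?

No

Total gross sales into the state: $29,512 + $19,417 + $17,612 + $22,987 + $31,685 + $5,421 + $16,619 + $13,730 = $156,983 (≤ $160,000).
Total number of separate transactions: 20 + 67 + 86 + 16 + 13 + 74 + 108 + 107 = 491 (≤ 520).
The test is 'and': the rule requires both, and at least one is not exceeded.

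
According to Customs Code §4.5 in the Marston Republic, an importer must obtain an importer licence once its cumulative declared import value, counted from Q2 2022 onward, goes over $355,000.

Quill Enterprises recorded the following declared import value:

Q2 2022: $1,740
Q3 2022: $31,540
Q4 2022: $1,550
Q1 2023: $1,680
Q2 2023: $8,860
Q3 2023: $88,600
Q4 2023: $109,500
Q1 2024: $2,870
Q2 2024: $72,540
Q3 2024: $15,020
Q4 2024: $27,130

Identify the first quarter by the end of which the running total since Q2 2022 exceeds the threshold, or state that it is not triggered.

Through Q2 2022: $1,740
Through Q3 2022: $33,280
Through Q4 2022: $34,830
Through Q1 2023: $36,510
Through Q2 2023: $45,370
Through Q3 2023: $133,970
Through Q4 2023: $243,470
Through Q1 2024: $246,340
Through Q2 2024: $318,880
Through Q3 2024: $333,900
Through Q4 2024: $361,030 ← exceeds threshold

Q4 2024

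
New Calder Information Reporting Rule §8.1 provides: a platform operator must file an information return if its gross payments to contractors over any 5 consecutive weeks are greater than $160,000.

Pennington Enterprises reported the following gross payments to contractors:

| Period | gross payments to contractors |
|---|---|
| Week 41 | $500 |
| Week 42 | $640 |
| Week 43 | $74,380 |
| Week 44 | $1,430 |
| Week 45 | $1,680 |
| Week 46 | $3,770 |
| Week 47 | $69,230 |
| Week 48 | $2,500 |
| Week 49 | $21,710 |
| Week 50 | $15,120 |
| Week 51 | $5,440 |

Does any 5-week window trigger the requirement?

Week 41–Week 45: $500 + $640 + $74,380 + $1,430 + $1,680 = $78,630 (under)
Week 42–Week 46: $640 + $74,380 + $1,430 + $1,680 + $3,770 = $81,900 (under)
Week 43–Week 47: $74,380 + $1,430 + $1,680 + $3,770 + $69,230 = $150,490 (under)
Week 44–Week 48: $1,430 + $1,680 + $3,770 + $69,230 + $2,500 = $78,610 (under)
Week 45–Week 49: $1,680 + $3,770 + $69,230 + $2,500 + $21,710 = $98,890 (under)
Week 46–Week 50: $3,770 + $69,230 + $2,500 + $21,710 + $15,120 = $112,330 (under)
Week 47–Week 51: $69,230 + $2,500 + $21,710 + $15,120 + $5,440 = $114,000 (under)
No window exceeds $160,000.

No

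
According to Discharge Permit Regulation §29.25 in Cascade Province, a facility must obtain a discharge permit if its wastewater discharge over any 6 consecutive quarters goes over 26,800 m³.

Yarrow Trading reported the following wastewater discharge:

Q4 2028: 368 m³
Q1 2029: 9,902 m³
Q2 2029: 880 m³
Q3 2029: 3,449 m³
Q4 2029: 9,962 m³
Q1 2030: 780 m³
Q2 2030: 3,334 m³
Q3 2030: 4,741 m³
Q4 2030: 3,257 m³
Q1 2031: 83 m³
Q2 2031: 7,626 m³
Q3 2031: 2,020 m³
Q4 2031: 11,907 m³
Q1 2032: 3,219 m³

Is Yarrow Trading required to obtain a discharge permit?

Yes

Q4 2028–Q1 2030: 368 m³ + 9,902 m³ + 880 m³ + 3,449 m³ + 9,962 m³ + 780 m³ = 25,341 m³ (under)
Q1 2029–Q2 2030: 9,902 m³ + 880 m³ + 3,449 m³ + 9,962 m³ + 780 m³ + 3,334 m³ = 28,307 m³ (over)
Q2 2029–Q3 2030: 880 m³ + 3,449 m³ + 9,962 m³ + 780 m³ + 3,334 m³ + 4,741 m³ = 23,146 m³ (under)
Q3 2029–Q4 2030: 3,449 m³ + 9,962 m³ + 780 m³ + 3,334 m³ + 4,741 m³ + 3,257 m³ = 25,523 m³ (under)
Q4 2029–Q1 2031: 9,962 m³ + 780 m³ + 3,334 m³ + 4,741 m³ + 3,257 m³ + 83 m³ = 22,157 m³ (under)
Q1 2030–Q2 2031: 780 m³ + 3,334 m³ + 4,741 m³ + 3,257 m³ + 83 m³ + 7,626 m³ = 19,821 m³ (under)
Q2 2030–Q3 2031: 3,334 m³ + 4,741 m³ + 3,257 m³ + 83 m³ + 7,626 m³ + 2,020 m³ = 21,061 m³ (under)
Q3 2030–Q4 2031: 4,741 m³ + 3,257 m³ + 83 m³ + 7,626 m³ + 2,020 m³ + 11,907 m³ = 29,634 m³ (over)
Q4 2030–Q1 2032: 3,257 m³ + 83 m³ + 7,626 m³ + 2,020 m³ + 11,907 m³ + 3,219 m³ = 28,112 m³ (over)
At least one window exceeds 26,800 m³.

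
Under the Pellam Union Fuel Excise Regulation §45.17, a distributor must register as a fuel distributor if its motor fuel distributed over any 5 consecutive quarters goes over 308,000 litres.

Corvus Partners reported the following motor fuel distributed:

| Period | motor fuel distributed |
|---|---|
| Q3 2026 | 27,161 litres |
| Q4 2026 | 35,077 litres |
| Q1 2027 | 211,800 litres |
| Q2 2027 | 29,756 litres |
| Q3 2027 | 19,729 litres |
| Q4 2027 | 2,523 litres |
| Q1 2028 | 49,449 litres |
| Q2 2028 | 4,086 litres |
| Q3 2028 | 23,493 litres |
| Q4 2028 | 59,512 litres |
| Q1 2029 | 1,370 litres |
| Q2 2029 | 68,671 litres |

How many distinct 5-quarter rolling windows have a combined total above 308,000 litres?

Q3 2026–Q3 2027: 27,161 litres + 35,077 litres + 211,800 litres + 29,756 litres + 19,729 litres = 323,523 litres (over)
Q4 2026–Q4 2027: 35,077 litres + 211,800 litres + 29,756 litres + 19,729 litres + 2,523 litres = 298,885 litres (under)
Q1 2027–Q1 2028: 211,800 litres + 29,756 litres + 19,729 litres + 2,523 litres + 49,449 litres = 313,257 litres (over)
Q2 2027–Q2 2028: 29,756 litres + 19,729 litres + 2,523 litres + 49,449 litres + 4,086 litres = 105,543 litres (under)
Q3 2027–Q3 2028: 19,729 litres + 2,523 litres + 49,449 litres + 4,086 litres + 23,493 litres = 99,280 litres (under)
Q4 2027–Q4 2028: 2,523 litres + 49,449 litres + 4,086 litres + 23,493 litres + 59,512 litres = 139,063 litres (under)
Q1 2028–Q1 2029: 49,449 litres + 4,086 litres + 23,493 litres + 59,512 litres + 1,370 litres = 137,910 litres (under)
Q2 2028–Q2 2029: 4,086 litres + 23,493 litres + 59,512 litres + 1,370 litres + 68,671 litres = 157,132 litres (under)
2 windows exceed the threshold.

2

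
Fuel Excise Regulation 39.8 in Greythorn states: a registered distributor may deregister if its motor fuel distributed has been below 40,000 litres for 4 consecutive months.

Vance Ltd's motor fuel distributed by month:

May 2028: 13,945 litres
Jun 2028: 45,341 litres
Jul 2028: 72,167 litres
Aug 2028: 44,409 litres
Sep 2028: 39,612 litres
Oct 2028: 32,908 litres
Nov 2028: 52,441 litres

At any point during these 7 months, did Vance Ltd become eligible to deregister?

No

Months below 40,000 litres: May 2028, Sep 2028, Oct 2028.
Longest run of consecutive months below the threshold: 2.
2 < 4, so Vance Ltd never became eligible.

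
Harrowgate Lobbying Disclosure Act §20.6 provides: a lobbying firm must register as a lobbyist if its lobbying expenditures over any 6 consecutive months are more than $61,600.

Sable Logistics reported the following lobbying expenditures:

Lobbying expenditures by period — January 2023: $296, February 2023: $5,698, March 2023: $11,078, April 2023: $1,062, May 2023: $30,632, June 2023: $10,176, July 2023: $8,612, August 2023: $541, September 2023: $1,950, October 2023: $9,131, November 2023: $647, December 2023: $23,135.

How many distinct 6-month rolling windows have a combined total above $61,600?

January 2023–June 2023: $296 + $5,698 + $11,078 + $1,062 + $30,632 + $10,176 = $58,942 (under)
February 2023–July 2023: $5,698 + $11,078 + $1,062 + $30,632 + $10,176 + $8,612 = $67,258 (over)
March 2023–August 2023: $11,078 + $1,062 + $30,632 + $10,176 + $8,612 + $541 = $62,101 (over)
April 2023–September 2023: $1,062 + $30,632 + $10,176 + $8,612 + $541 + $1,950 = $52,973 (under)
May 2023–October 2023: $30,632 + $10,176 + $8,612 + $541 + $1,950 + $9,131 = $61,042 (under)
June 2023–November 2023: $10,176 + $8,612 + $541 + $1,950 + $9,131 + $647 = $31,057 (under)
July 2023–December 2023: $8,612 + $541 + $1,950 + $9,131 + $647 + $23,135 = $44,016 (under)
2 windows exceed the threshold.

2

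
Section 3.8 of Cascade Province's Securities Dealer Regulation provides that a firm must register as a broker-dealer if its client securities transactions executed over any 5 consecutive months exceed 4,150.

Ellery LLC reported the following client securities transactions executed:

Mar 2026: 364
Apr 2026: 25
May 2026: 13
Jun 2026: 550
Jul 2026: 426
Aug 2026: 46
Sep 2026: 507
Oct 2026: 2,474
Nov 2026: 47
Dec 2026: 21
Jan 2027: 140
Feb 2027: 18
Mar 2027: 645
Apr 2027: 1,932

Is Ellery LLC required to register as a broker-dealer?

Mar 2026–Jul 2026: 364 + 25 + 13 + 550 + 426 = 1,378 (under)
Apr 2026–Aug 2026: 25 + 13 + 550 + 426 + 46 = 1,060 (under)
May 2026–Sep 2026: 13 + 550 + 426 + 46 + 507 = 1,542 (under)
Jun 2026–Oct 2026: 550 + 426 + 46 + 507 + 2,474 = 4,003 (under)
Jul 2026–Nov 2026: 426 + 46 + 507 + 2,474 + 47 = 3,500 (under)
Aug 2026–Dec 2026: 46 + 507 + 2,474 + 47 + 21 = 3,095 (under)
Sep 2026–Jan 2027: 507 + 2,474 + 47 + 21 + 140 = 3,189 (under)
Oct 2026–Feb 2027: 2,474 + 47 + 21 + 140 + 18 = 2,700 (under)
Nov 2026–Mar 2027: 47 + 21 + 140 + 18 + 645 = 871 (under)
Dec 2026–Apr 2027: 21 + 140 + 18 + 645 + 1,932 = 2,756 (under)
No window exceeds 4,150.

No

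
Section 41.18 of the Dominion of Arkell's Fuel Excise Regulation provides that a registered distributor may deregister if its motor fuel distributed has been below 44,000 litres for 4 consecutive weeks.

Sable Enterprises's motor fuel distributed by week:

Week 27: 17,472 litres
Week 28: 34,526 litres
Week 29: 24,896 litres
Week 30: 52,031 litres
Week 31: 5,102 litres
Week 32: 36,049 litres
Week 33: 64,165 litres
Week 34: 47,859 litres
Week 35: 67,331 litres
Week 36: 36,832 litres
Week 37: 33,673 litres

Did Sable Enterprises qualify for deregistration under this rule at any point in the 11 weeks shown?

No

Weeks below 44,000 litres: Week 27, Week 28, Week 29, Week 31, Week 32, Week 36, Week 37.
Longest run of consecutive weeks below the threshold: 3.
3 < 4, so Sable Enterprises never became eligible.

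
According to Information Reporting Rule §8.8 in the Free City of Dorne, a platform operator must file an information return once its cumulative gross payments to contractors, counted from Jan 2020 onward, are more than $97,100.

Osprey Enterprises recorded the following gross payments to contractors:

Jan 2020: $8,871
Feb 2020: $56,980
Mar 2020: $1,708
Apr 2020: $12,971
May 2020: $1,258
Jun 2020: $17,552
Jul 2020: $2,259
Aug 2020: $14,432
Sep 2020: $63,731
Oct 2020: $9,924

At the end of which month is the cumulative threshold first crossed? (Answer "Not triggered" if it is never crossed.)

Through Jan 2020: $8,871
Through Feb 2020: $65,851
Through Mar 2020: $67,559
Through Apr 2020: $80,530
Through May 2020: $81,788
Through Jun 2020: $99,340 ← exceeds threshold

Jun 2020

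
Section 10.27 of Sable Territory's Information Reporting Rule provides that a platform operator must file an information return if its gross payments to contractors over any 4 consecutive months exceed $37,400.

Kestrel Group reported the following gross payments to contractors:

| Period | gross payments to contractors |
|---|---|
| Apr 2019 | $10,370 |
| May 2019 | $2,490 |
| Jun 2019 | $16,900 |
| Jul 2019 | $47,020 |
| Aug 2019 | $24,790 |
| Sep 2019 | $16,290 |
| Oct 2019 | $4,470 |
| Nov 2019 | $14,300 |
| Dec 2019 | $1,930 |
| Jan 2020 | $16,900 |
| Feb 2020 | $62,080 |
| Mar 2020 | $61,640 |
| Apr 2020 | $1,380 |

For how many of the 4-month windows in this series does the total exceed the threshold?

9

Apr 2019–Jul 2019: $10,370 + $2,490 + $16,900 + $47,020 = $76,780 (over)
May 2019–Aug 2019: $2,490 + $16,900 + $47,020 + $24,790 = $91,200 (over)
Jun 2019–Sep 2019: $16,900 + $47,020 + $24,790 + $16,290 = $105,000 (over)
Jul 2019–Oct 2019: $47,020 + $24,790 + $16,290 + $4,470 = $92,570 (over)
Aug 2019–Nov 2019: $24,790 + $16,290 + $4,470 + $14,300 = $59,850 (over)
Sep 2019–Dec 2019: $16,290 + $4,470 + $14,300 + $1,930 = $36,990 (under)
Oct 2019–Jan 2020: $4,470 + $14,300 + $1,930 + $16,900 = $37,600 (over)
Nov 2019–Feb 2020: $14,300 + $1,930 + $16,900 + $62,080 = $95,210 (over)
Dec 2019–Mar 2020: $1,930 + $16,900 + $62,080 + $61,640 = $142,550 (over)
Jan 2020–Apr 2020: $16,900 + $62,080 + $61,640 + $1,380 = $142,000 (over)
9 windows exceed the threshold.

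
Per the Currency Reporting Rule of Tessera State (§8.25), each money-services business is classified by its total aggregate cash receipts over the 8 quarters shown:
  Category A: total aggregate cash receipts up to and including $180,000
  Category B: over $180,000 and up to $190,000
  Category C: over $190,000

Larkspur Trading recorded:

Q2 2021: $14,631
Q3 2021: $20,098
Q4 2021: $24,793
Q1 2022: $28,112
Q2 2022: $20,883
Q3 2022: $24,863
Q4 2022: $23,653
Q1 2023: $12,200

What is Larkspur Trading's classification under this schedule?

Category A

Total aggregate cash receipts: $14,631 + $20,098 + $24,793 + $28,112 + $20,883 + $24,863 + $23,653 + $12,200 = $169,233.
$169,233 ≤ $180,000, so Category A applies.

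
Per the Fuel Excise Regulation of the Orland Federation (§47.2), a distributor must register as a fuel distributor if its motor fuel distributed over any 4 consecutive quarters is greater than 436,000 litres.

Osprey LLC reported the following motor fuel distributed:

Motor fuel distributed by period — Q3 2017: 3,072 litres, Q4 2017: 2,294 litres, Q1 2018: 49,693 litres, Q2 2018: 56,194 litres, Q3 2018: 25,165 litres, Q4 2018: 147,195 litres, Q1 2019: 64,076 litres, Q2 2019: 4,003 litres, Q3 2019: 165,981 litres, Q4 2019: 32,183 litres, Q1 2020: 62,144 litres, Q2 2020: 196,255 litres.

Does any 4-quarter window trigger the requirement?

Q3 2017–Q2 2018: 3,072 litres + 2,294 litres + 49,693 litres + 56,194 litres = 111,253 litres (under)
Q4 2017–Q3 2018: 2,294 litres + 49,693 litres + 56,194 litres + 25,165 litres = 133,346 litres (under)
Q1 2018–Q4 2018: 49,693 litres + 56,194 litres + 25,165 litres + 147,195 litres = 278,247 litres (under)
Q2 2018–Q1 2019: 56,194 litres + 25,165 litres + 147,195 litres + 64,076 litres = 292,630 litres (under)
Q3 2018–Q2 2019: 25,165 litres + 147,195 litres + 64,076 litres + 4,003 litres = 240,439 litres (under)
Q4 2018–Q3 2019: 147,195 litres + 64,076 litres + 4,003 litres + 165,981 litres = 381,255 litres (under)
Q1 2019–Q4 2019: 64,076 litres + 4,003 litres + 165,981 litres + 32,183 litres = 266,243 litres (under)
Q2 2019–Q1 2020: 4,003 litres + 165,981 litres + 32,183 litres + 62,144 litres = 264,311 litres (under)
Q3 2019–Q2 2020: 165,981 litres + 32,183 litres + 62,144 litres + 196,255 litres = 456,563 litres (over)
At least one window exceeds 436,000 litres.

Yes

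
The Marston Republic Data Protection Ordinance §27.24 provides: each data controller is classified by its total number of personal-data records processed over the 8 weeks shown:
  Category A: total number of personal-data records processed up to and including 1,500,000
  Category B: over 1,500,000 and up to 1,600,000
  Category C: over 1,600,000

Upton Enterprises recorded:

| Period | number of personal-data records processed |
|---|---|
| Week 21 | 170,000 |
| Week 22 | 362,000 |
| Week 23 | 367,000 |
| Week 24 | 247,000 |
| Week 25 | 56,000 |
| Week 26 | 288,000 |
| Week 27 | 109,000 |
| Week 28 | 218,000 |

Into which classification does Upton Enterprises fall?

Total number of personal-data records processed: 170,000 + 362,000 + 367,000 + 247,000 + 56,000 + 288,000 + 109,000 + 218,000 = 1,817,000.
1,817,000 > 1,600,000, so Category C applies.

Category C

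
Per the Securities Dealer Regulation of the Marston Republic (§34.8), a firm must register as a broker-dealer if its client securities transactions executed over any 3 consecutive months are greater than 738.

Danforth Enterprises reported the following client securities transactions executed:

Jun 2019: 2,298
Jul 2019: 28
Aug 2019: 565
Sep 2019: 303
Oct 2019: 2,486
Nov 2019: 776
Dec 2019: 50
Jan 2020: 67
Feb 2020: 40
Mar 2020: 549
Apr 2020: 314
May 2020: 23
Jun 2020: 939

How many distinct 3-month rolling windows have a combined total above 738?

Jun 2019–Aug 2019: 2,298 + 28 + 565 = 2,891 (over)
Jul 2019–Sep 2019: 28 + 565 + 303 = 896 (over)
Aug 2019–Oct 2019: 565 + 303 + 2,486 = 3,354 (over)
Sep 2019–Nov 2019: 303 + 2,486 + 776 = 3,565 (over)
Oct 2019–Dec 2019: 2,486 + 776 + 50 = 3,312 (over)
Nov 2019–Jan 2020: 776 + 50 + 67 = 893 (over)
Dec 2019–Feb 2020: 50 + 67 + 40 = 157 (under)
Jan 2020–Mar 2020: 67 + 40 + 549 = 656 (under)
Feb 2020–Apr 2020: 40 + 549 + 314 = 903 (over)
Mar 2020–May 2020: 549 + 314 + 23 = 886 (over)
Apr 2020–Jun 2020: 314 + 23 + 939 = 1,276 (over)
9 windows exceed the threshold.

9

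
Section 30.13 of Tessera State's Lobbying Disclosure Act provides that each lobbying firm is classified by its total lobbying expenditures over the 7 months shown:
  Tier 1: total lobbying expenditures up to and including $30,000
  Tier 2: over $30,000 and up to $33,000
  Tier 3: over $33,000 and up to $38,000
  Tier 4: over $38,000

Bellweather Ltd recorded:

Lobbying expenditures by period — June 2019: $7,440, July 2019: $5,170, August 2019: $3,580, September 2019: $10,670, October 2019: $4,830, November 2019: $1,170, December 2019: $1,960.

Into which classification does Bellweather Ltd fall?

Total lobbying expenditures: $7,440 + $5,170 + $3,580 + $10,670 + $4,830 + $1,170 + $1,960 = $34,820.
$33,000 < $34,820 ≤ $38,000, so Tier 3 applies.

Tier 3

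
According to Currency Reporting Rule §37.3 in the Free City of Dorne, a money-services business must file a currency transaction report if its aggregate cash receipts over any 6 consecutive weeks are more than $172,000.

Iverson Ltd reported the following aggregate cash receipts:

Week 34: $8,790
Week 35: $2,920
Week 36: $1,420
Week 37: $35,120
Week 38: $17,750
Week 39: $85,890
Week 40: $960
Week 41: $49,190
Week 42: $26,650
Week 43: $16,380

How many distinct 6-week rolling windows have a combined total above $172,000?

Week 34–Week 39: $8,790 + $2,920 + $1,420 + $35,120 + $17,750 + $85,890 = $151,890 (under)
Week 35–Week 40: $2,920 + $1,420 + $35,120 + $17,750 + $85,890 + $960 = $144,060 (under)
Week 36–Week 41: $1,420 + $35,120 + $17,750 + $85,890 + $960 + $49,190 = $190,330 (over)
Week 37–Week 42: $35,120 + $17,750 + $85,890 + $960 + $49,190 + $26,650 = $215,560 (over)
Week 38–Week 43: $17,750 + $85,890 + $960 + $49,190 + $26,650 + $16,380 = $196,820 (over)
3 windows exceed the threshold.

3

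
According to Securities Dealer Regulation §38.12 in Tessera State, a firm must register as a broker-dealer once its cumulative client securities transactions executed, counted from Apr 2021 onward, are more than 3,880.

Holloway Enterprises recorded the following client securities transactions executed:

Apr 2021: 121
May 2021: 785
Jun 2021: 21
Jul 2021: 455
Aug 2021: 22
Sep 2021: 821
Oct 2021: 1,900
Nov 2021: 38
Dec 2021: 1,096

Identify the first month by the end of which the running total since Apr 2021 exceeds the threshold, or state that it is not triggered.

Oct 2021

Through Apr 2021: 121
Through May 2021: 906
Through Jun 2021: 927
Through Jul 2021: 1,382
Through Aug 2021: 1,404
Through Sep 2021: 2,225
Through Oct 2021: 4,125 ← exceeds threshold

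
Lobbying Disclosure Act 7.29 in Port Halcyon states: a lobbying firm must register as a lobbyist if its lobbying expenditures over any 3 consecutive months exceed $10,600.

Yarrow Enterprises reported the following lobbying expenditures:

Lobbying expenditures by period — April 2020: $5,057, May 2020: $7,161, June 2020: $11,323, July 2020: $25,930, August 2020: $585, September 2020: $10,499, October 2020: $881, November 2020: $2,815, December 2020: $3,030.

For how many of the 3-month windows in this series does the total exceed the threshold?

6

April 2020–June 2020: $5,057 + $7,161 + $11,323 = $23,541 (over)
May 2020–July 2020: $7,161 + $11,323 + $25,930 = $44,414 (over)
June 2020–August 2020: $11,323 + $25,930 + $585 = $37,838 (over)
July 2020–September 2020: $25,930 + $585 + $10,499 = $37,014 (over)
August 2020–October 2020: $585 + $10,499 + $881 = $11,965 (over)
September 2020–November 2020: $10,499 + $881 + $2,815 = $14,195 (over)
October 2020–December 2020: $881 + $2,815 + $3,030 = $6,726 (under)
6 windows exceed the threshold.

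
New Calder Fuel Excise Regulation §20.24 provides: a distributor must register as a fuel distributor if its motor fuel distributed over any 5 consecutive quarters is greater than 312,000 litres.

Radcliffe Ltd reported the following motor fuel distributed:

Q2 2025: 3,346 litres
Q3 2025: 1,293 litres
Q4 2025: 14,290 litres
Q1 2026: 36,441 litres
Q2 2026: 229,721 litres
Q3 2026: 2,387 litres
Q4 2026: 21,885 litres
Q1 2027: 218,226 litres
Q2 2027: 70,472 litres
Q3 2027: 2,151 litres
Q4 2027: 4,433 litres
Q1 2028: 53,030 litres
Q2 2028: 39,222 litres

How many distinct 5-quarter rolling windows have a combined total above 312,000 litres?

5

Q2 2025–Q2 2026: 3,346 litres + 1,293 litres + 14,290 litres + 36,441 litres + 229,721 litres = 285,091 litres (under)
Q3 2025–Q3 2026: 1,293 litres + 14,290 litres + 36,441 litres + 229,721 litres + 2,387 litres = 284,132 litres (under)
Q4 2025–Q4 2026: 14,290 litres + 36,441 litres + 229,721 litres + 2,387 litres + 21,885 litres = 304,724 litres (under)
Q1 2026–Q1 2027: 36,441 litres + 229,721 litres + 2,387 litres + 21,885 litres + 218,226 litres = 508,660 litres (over)
Q2 2026–Q2 2027: 229,721 litres + 2,387 litres + 21,885 litres + 218,226 litres + 70,472 litres = 542,691 litres (over)
Q3 2026–Q3 2027: 2,387 litres + 21,885 litres + 218,226 litres + 70,472 litres + 2,151 litres = 315,121 litres (over)
Q4 2026–Q4 2027: 21,885 litres + 218,226 litres + 70,472 litres + 2,151 litres + 4,433 litres = 317,167 litres (over)
Q1 2027–Q1 2028: 218,226 litres + 70,472 litres + 2,151 litres + 4,433 litres + 53,030 litres = 348,312 litres (over)
Q2 2027–Q2 2028: 70,472 litres + 2,151 litres + 4,433 litres + 53,030 litres + 39,222 litres = 169,308 litres (under)
5 windows exceed the threshold.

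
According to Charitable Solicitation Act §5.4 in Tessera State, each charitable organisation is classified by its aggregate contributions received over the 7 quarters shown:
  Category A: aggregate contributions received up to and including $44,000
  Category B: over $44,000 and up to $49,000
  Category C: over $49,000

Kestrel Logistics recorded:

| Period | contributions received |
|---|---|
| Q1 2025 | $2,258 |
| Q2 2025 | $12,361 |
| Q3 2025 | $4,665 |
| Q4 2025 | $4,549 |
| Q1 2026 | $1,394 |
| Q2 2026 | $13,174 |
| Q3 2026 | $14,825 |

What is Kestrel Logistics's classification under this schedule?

Category C

Aggregate contributions received: $2,258 + $12,361 + $4,665 + $4,549 + $1,394 + $13,174 + $14,825 = $53,226.
$53,226 > $49,000, so Category C applies.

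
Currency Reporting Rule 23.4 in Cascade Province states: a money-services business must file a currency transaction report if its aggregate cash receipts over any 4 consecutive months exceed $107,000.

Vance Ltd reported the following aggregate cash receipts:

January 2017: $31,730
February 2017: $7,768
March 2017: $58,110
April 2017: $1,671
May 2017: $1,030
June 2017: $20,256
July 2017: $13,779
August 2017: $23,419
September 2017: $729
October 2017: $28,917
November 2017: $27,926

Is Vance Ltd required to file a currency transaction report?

No

January 2017–April 2017: $31,730 + $7,768 + $58,110 + $1,671 = $99,279 (under)
February 2017–May 2017: $7,768 + $58,110 + $1,671 + $1,030 = $68,579 (under)
March 2017–June 2017: $58,110 + $1,671 + $1,030 + $20,256 = $81,067 (under)
April 2017–July 2017: $1,671 + $1,030 + $20,256 + $13,779 = $36,736 (under)
May 2017–August 2017: $1,030 + $20,256 + $13,779 + $23,419 = $58,484 (under)
June 2017–September 2017: $20,256 + $13,779 + $23,419 + $729 = $58,183 (under)
July 2017–October 2017: $13,779 + $23,419 + $729 + $28,917 = $66,844 (under)
August 2017–November 2017: $23,419 + $729 + $28,917 + $27,926 = $80,991 (under)
No window exceeds $107,000.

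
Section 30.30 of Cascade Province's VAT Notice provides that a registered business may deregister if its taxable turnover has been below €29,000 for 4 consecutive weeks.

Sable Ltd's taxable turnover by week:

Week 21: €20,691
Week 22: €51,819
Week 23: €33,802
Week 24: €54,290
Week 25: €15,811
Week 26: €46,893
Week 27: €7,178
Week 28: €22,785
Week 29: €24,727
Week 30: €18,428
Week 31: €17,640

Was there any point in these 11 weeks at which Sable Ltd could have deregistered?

Yes

Weeks below €29,000: Week 21, Week 25, Week 27, Week 28, Week 29, Week 30, Week 31.
Longest run of consecutive weeks below the threshold: 5.
5 ≥ 4, so Sable Ltd became eligible.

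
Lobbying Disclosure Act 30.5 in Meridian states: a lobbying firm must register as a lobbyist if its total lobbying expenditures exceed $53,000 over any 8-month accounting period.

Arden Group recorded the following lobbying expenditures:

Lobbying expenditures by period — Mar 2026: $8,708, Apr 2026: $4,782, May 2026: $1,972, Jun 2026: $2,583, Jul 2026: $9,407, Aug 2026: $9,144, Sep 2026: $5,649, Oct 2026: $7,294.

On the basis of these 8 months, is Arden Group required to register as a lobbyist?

No

Total lobbying expenditures: $8,708 + $4,782 + $1,972 + $2,583 + $9,407 + $9,144 + $5,649 + $7,294 = $49,539.
$49,539 ≤ $53,000, so the threshold is not exceeded.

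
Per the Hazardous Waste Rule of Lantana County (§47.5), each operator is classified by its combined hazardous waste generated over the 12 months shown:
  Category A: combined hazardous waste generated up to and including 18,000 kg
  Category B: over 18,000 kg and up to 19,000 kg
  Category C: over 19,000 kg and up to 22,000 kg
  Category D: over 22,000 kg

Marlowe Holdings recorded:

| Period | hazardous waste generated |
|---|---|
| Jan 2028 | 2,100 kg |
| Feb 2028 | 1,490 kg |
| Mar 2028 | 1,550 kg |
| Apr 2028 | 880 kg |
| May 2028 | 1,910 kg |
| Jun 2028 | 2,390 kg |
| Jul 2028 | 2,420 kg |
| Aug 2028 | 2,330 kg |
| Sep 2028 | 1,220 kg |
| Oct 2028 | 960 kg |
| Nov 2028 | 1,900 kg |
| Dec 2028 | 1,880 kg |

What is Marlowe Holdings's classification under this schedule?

Combined hazardous waste generated: 2,100 kg + 1,490 kg + 1,550 kg + 880 kg + 1,910 kg + 2,390 kg + 2,420 kg + 2,330 kg + 1,220 kg + 960 kg + 1,900 kg + 1,880 kg = 21,030 kg.
19,000 kg < 21,030 kg ≤ 22,000 kg, so Category C applies.

Category C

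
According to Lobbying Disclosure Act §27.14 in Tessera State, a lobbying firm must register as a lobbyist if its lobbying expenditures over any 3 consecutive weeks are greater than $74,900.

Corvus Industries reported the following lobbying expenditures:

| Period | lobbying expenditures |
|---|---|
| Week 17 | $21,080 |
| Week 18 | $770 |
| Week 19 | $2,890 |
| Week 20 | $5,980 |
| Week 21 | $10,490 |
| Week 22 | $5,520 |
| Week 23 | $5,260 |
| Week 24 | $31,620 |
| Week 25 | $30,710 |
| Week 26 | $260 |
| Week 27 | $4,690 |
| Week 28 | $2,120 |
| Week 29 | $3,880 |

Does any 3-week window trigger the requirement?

Week 17–Week 19: $21,080 + $770 + $2,890 = $24,740 (under)
Week 18–Week 20: $770 + $2,890 + $5,980 = $9,640 (under)
Week 19–Week 21: $2,890 + $5,980 + $10,490 = $19,360 (under)
Week 20–Week 22: $5,980 + $10,490 + $5,520 = $21,990 (under)
Week 21–Week 23: $10,490 + $5,520 + $5,260 = $21,270 (under)
Week 22–Week 24: $5,520 + $5,260 + $31,620 = $42,400 (under)
Week 23–Week 25: $5,260 + $31,620 + $30,710 = $67,590 (under)
Week 24–Week 26: $31,620 + $30,710 + $260 = $62,590 (under)
Week 25–Week 27: $30,710 + $260 + $4,690 = $35,660 (under)
Week 26–Week 28: $260 + $4,690 + $2,120 = $7,070 (under)
Week 27–Week 29: $4,690 + $2,120 + $3,880 = $10,690 (under)
No window exceeds $74,900.

No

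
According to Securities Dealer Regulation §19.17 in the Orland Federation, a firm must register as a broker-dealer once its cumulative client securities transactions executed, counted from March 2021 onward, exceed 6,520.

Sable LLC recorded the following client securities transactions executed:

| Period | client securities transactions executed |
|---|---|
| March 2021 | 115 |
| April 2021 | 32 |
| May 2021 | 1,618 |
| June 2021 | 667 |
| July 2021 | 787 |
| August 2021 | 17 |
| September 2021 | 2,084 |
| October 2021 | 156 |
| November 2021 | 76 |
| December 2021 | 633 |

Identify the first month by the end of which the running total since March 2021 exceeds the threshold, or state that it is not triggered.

Through March 2021: 115
Through April 2021: 147
Through May 2021: 1,765
Through June 2021: 2,432
Through July 2021: 3,219
Through August 2021: 3,236
Through September 2021: 5,320
Through October 2021: 5,476
Through November 2021: 5,552
Through December 2021: 6,185
Final cumulative total 6,185 ≤ 6,520; the threshold is never exceeded.

Not triggered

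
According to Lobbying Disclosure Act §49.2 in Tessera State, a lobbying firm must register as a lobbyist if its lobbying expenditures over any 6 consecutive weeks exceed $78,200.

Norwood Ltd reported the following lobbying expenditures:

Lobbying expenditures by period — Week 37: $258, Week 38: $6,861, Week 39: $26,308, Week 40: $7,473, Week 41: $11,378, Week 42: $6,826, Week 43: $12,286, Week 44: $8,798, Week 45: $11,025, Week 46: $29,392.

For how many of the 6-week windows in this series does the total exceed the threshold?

1

Week 37–Week 42: $258 + $6,861 + $26,308 + $7,473 + $11,378 + $6,826 = $59,104 (under)
Week 38–Week 43: $6,861 + $26,308 + $7,473 + $11,378 + $6,826 + $12,286 = $71,132 (under)
Week 39–Week 44: $26,308 + $7,473 + $11,378 + $6,826 + $12,286 + $8,798 = $73,069 (under)
Week 40–Week 45: $7,473 + $11,378 + $6,826 + $12,286 + $8,798 + $11,025 = $57,786 (under)
Week 41–Week 46: $11,378 + $6,826 + $12,286 + $8,798 + $11,025 + $29,392 = $79,705 (over)
1 window exceeds the threshold.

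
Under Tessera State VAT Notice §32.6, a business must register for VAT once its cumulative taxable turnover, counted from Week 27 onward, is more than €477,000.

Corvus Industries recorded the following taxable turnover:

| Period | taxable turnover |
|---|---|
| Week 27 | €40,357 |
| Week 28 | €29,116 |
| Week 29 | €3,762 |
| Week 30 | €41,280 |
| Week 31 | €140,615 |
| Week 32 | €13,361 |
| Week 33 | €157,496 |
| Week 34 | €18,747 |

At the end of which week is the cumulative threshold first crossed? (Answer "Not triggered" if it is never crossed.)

Not triggered

Through Week 27: €40,357
Through Week 28: €69,473
Through Week 29: €73,235
Through Week 30: €114,515
Through Week 31: €255,130
Through Week 32: €268,491
Through Week 33: €425,987
Through Week 34: €444,734
Final cumulative total €444,734 ≤ €477,000; the threshold is never exceeded.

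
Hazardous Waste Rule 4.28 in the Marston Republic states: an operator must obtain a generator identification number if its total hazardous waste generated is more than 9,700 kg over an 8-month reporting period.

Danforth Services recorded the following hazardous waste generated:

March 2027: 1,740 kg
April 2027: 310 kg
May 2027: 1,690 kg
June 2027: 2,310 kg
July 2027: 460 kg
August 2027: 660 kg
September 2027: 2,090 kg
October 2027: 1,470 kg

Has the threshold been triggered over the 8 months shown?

Total hazardous waste generated: 1,740 kg + 310 kg + 1,690 kg + 2,310 kg + 460 kg + 660 kg + 2,090 kg + 1,470 kg = 10,730 kg.
10,730 kg > 9,700 kg, so the threshold is exceeded.

Yes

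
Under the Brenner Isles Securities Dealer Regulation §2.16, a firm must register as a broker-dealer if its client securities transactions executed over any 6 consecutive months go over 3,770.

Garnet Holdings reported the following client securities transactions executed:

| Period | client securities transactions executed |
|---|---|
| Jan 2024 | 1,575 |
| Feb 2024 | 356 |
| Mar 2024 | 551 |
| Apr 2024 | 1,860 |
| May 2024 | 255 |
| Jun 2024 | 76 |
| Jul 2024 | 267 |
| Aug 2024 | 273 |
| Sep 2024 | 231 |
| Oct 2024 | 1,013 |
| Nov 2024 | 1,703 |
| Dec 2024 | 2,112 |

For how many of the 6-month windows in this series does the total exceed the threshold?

2

Jan 2024–Jun 2024: 1,575 + 356 + 551 + 1,860 + 255 + 76 = 4,673 (over)
Feb 2024–Jul 2024: 356 + 551 + 1,860 + 255 + 76 + 267 = 3,365 (under)
Mar 2024–Aug 2024: 551 + 1,860 + 255 + 76 + 267 + 273 = 3,282 (under)
Apr 2024–Sep 2024: 1,860 + 255 + 76 + 267 + 273 + 231 = 2,962 (under)
May 2024–Oct 2024: 255 + 76 + 267 + 273 + 231 + 1,013 = 2,115 (under)
Jun 2024–Nov 2024: 76 + 267 + 273 + 231 + 1,013 + 1,703 = 3,563 (under)
Jul 2024–Dec 2024: 267 + 273 + 231 + 1,013 + 1,703 + 2,112 = 5,599 (over)
2 windows exceed the threshold.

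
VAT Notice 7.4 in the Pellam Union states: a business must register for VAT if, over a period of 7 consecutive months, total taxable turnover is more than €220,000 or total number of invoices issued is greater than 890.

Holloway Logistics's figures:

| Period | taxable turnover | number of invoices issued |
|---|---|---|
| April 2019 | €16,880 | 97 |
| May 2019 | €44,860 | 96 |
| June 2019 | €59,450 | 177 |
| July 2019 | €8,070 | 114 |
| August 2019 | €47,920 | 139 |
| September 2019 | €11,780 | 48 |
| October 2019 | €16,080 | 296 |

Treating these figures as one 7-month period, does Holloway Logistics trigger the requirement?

Yes

Total taxable turnover: €16,880 + €44,860 + €59,450 + €8,070 + €47,920 + €11,780 + €16,080 = €205,040 (≤ €220,000).
Total number of invoices issued: 97 + 96 + 177 + 114 + 139 + 48 + 296 = 967 (> 890).
The test is 'or': at least one threshold is exceeded.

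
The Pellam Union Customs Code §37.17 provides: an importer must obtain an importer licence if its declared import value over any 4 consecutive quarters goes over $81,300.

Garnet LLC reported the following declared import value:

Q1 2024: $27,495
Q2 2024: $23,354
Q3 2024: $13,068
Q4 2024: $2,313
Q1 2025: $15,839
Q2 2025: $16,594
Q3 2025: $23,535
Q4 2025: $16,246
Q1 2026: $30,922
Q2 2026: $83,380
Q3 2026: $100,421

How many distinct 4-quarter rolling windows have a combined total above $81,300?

3

Q1 2024–Q4 2024: $27,495 + $23,354 + $13,068 + $2,313 = $66,230 (under)
Q2 2024–Q1 2025: $23,354 + $13,068 + $2,313 + $15,839 = $54,574 (under)
Q3 2024–Q2 2025: $13,068 + $2,313 + $15,839 + $16,594 = $47,814 (under)
Q4 2024–Q3 2025: $2,313 + $15,839 + $16,594 + $23,535 = $58,281 (under)
Q1 2025–Q4 2025: $15,839 + $16,594 + $23,535 + $16,246 = $72,214 (under)
Q2 2025–Q1 2026: $16,594 + $23,535 + $16,246 + $30,922 = $87,297 (over)
Q3 2025–Q2 2026: $23,535 + $16,246 + $30,922 + $83,380 = $154,083 (over)
Q4 2025–Q3 2026: $16,246 + $30,922 + $83,380 + $100,421 = $230,969 (over)
3 windows exceed the threshold.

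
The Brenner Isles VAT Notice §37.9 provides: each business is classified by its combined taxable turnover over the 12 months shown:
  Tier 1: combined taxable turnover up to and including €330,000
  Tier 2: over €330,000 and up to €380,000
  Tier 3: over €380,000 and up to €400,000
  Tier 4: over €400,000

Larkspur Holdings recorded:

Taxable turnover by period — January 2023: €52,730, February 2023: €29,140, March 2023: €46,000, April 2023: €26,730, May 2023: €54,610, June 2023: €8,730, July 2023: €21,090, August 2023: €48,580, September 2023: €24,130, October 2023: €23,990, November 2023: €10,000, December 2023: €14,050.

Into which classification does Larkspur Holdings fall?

Combined taxable turnover: €52,730 + €29,140 + €46,000 + €26,730 + €54,610 + €8,730 + €21,090 + €48,580 + €24,130 + €23,990 + €10,000 + €14,050 = €359,780.
€330,000 < €359,780 ≤ €380,000, so Tier 2 applies.

Tier 2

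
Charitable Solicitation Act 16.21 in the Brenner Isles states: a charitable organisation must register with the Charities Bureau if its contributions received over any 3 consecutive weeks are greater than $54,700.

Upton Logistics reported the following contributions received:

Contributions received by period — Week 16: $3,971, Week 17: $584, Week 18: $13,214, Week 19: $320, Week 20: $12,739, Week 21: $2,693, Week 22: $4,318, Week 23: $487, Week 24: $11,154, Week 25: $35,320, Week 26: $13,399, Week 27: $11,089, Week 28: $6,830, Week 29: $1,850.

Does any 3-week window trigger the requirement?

Week 16–Week 18: $3,971 + $584 + $13,214 = $17,769 (under)
Week 17–Week 19: $584 + $13,214 + $320 = $14,118 (under)
Week 18–Week 20: $13,214 + $320 + $12,739 = $26,273 (under)
Week 19–Week 21: $320 + $12,739 + $2,693 = $15,752 (under)
Week 20–Week 22: $12,739 + $2,693 + $4,318 = $19,750 (under)
Week 21–Week 23: $2,693 + $4,318 + $487 = $7,498 (under)
Week 22–Week 24: $4,318 + $487 + $11,154 = $15,959 (under)
Week 23–Week 25: $487 + $11,154 + $35,320 = $46,961 (under)
Week 24–Week 26: $11,154 + $35,320 + $13,399 = $59,873 (over)
Week 25–Week 27: $35,320 + $13,399 + $11,089 = $59,808 (over)
Week 26–Week 28: $13,399 + $11,089 + $6,830 = $31,318 (under)
Week 27–Week 29: $11,089 + $6,830 + $1,850 = $19,769 (under)
At least one window exceeds $54,700.

Yes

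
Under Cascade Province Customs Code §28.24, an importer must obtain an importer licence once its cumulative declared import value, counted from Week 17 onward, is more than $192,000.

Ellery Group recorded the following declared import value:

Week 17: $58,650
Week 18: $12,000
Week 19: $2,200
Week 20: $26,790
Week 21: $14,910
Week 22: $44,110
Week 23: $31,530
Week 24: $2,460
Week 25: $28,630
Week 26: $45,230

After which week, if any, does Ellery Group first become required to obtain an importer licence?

Through Week 17: $58,650
Through Week 18: $70,650
Through Week 19: $72,850
Through Week 20: $99,640
Through Week 21: $114,550
Through Week 22: $158,660
Through Week 23: $190,190
Through Week 24: $192,650 ← exceeds threshold

Week 24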